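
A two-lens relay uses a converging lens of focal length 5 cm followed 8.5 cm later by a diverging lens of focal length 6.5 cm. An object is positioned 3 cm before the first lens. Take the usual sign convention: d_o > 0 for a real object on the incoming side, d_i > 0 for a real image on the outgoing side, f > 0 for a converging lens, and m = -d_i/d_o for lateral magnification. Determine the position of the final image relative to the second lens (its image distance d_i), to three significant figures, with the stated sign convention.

-4.62 cm

First lens: d_i1 = 1/(1/5 - 1/3) = -7.500 cm.
The intermediate image is virtual, 7.500 cm to the left of lens 1, so d_o2 = L - d_i1 = 8.5 - (-7.500) = 16.000 cm.
Second lens: d_i2 = 1/(1/(-6.5) - 1/(16.000)) = -4.622 cm.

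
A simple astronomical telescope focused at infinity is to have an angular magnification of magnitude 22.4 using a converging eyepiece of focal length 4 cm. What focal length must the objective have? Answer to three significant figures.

89.6 cm

|M| = f_obj/|f_eye|, so f_obj = |M| x |f_eye| = 22.4 x 4 = 89.600 cm.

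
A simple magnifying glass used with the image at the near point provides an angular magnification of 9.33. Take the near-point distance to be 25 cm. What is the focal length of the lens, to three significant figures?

3.00 cm

For the image at the near point, M = 1 + D/f.
f = D/(M - 1) = 25/(9.33 - 1) = 3.001 cm.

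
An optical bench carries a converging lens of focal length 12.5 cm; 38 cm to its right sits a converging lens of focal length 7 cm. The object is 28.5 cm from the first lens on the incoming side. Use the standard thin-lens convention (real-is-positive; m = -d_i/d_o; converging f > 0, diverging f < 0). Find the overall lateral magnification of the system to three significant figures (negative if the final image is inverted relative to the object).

Lens 1: 1/d_i1 = 1/f_1 - 1/d_o1 = 1/12.5 - 1/28.5 = 0.04491 cm^-1, so d_i1 = 22.266 cm.
m_1 = -(22.266)/28.5 = -0.7812.
Object distance for lens 2: d_o2 = 38 - 22.266 = 15.734 cm.
Lens 2: 1/d_i2 = 1/f_2 - 1/d_o2 = 1/7 - 1/(15.734) = 0.07930 cm^-1, so d_i2 = 12.610 cm.
m_2 = -(12.610)/(15.734) = -0.8014.
Total m = m_1 x m_2 = (-0.7812)(-0.8014) = 0.6261.

0.626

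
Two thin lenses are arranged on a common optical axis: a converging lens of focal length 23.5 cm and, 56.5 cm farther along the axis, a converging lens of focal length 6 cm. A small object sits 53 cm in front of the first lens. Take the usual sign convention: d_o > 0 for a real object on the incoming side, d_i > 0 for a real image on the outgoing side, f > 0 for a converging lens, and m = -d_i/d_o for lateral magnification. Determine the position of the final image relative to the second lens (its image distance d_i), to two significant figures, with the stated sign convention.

10 cm

Lens 1: 1/d_i1 = 1/f_1 - 1/d_o1 = 1/23.5 - 1/53 = 0.02369 cm^-1, so d_i1 = 42.220 cm.
The intermediate image is 42.220 cm to the right of lens 1, so d_o2 = L - d_i1 = 56.5 - 42.220 = 14.280 cm.
Lens 2: 1/d_i2 = 1/f_2 - 1/d_o2 = 1/6 - 1/(14.280) = 0.09664 cm^-1, so d_i2 = 10.348 cm.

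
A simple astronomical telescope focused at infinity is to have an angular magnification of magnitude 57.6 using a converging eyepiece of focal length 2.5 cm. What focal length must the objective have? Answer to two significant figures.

140 cm

|M| = f_obj/|f_eye|, so f_obj = |M| x |f_eye| = 57.6 x 2.5 = 144.000 cm.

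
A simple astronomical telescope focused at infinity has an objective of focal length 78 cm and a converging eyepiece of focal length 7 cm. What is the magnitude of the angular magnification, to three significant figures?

11.1

|M| = f_obj/|f_eye| = 78/7 = 11.143.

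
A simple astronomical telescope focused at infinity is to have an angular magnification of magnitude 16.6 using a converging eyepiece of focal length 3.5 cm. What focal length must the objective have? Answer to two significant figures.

58 cm

|M| = f_obj/|f_eye|, so f_obj = |M| x |f_eye| = 16.6 x 3.5 = 58.100 cm.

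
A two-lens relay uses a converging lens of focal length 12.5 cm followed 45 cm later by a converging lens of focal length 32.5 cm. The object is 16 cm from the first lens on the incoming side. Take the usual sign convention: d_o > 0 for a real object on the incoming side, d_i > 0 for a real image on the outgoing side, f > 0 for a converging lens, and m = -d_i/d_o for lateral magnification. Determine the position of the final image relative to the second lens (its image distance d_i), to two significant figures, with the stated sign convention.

First lens: d_i1 = 1/(1/12.5 - 1/16) = 57.143 cm.
This image would form 57.143 cm past lens 1, i.e. 12.143 cm beyond lens 2, so it is a virtual object for lens 2: d_o2 = 45 - 57.143 = -12.143 cm.
Second lens: d_i2 = 1/(1/32.5 - 1/(-12.143)) = 8.840 cm.

8.8 cm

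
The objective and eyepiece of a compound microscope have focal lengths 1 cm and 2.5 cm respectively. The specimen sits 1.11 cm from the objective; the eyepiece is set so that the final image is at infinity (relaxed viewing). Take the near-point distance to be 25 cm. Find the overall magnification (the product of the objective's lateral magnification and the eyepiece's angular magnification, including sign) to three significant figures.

Objective: 1/d_i = 1/f_obj - 1/d_o = 1/1 - 1/1.11 = 0.09910 cm^-1, so d_i = 10.091 cm.
m_obj = -d_i/d_o = -10.091/1.11 = -9.091.
Eyepiece angular magnification (image at infinity): M_eye = D/f_e = 25/2.5 = 10.000.
Overall M = m_obj x M_eye = (-9.091)(10.000) = -90.91.

-90.9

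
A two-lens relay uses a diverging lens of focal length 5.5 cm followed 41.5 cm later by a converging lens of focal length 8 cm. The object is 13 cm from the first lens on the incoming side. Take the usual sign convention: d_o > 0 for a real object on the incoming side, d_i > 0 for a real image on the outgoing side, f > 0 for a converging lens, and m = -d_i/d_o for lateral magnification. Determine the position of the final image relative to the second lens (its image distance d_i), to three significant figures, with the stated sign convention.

9.71 cm

First lens: d_i1 = 1/(1/(-5.5) - 1/13) = -3.865 cm.
With d_i1 < 0 the first image is virtual and lies on the object side; the object distance for lens 2 is d_o2 = 41.5 - (-3.865) = 45.365 cm.
Second lens: d_i2 = 1/(1/8 - 1/(45.365)) = 9.713 cm.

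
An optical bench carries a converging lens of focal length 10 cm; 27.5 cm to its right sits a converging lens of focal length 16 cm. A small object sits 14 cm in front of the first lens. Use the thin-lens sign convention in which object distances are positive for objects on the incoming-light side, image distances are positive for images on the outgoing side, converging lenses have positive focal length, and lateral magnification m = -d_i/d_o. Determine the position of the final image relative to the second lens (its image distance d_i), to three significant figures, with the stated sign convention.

Applying the thin-lens equation to the first lens, 1/10 = 1/14 + 1/d_i1, which gives d_i1 = 35.000 cm.
Since 35.000 cm > 27.5 cm, the first image lies past the second lens and serves as a virtual object: d_o2 = L - d_i1 = -7.500 cm.
Applying the thin-lens equation again with f_2 = 16 cm and d_o2 = -7.500 cm gives d_i2 = 5.106 cm.

5.11 cm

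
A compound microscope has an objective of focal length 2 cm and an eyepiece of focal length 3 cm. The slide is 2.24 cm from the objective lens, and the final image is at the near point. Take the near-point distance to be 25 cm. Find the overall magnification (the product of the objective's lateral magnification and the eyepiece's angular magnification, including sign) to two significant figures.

-78

Objective: 1/d_i = 1/f_obj - 1/d_o = 1/2 - 1/2.24 = 0.05357 cm^-1, so d_i = 18.667 cm.
m_obj = -d_i/d_o = -18.667/2.24 = -8.333.
Eyepiece angular magnification (image at near point): M_eye = 1 + D/f_e = 1 + 25/3 = 9.333.
Overall M = m_obj x M_eye = (-8.333)(9.333) = -77.78.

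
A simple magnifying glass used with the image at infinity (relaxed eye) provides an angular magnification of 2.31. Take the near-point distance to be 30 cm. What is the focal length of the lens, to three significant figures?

13.0 cm

For the image at infinity, M = D/f.
f = D/M = 30/2.31 = 12.987 cm.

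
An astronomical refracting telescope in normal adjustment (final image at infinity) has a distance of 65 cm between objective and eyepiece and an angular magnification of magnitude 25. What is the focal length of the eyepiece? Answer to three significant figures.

2.50 cm

In normal adjustment the tube length equals f_obj + f_eye and |M| = f_obj/f_eye.
So f_obj = 25 f_eye and 25 f_eye + f_eye = 65 cm, giving f_eye = 65/26 = 2.500 cm and f_obj = 62.500 cm.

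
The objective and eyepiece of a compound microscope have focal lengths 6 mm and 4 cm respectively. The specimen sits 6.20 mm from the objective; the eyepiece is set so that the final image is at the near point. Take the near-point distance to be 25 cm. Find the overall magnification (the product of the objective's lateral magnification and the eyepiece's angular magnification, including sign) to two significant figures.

-220

Convert to cm: f_obj = 6 mm = 0.6 cm; d_o = 6.20 mm = 0.62 cm.
Objective: 1/d_i = 1/f_obj - 1/d_o = 1/0.6 - 1/0.62 = 0.05376 cm^-1, so d_i = 18.600 cm.
m_obj = -d_i/d_o = -18.600/0.62 = -30.000.
Eyepiece angular magnification (image at near point): M_eye = 1 + D/f_e = 1 + 25/4 = 7.250.
Overall M = m_obj x M_eye = (-30.000)(7.250) = -217.50.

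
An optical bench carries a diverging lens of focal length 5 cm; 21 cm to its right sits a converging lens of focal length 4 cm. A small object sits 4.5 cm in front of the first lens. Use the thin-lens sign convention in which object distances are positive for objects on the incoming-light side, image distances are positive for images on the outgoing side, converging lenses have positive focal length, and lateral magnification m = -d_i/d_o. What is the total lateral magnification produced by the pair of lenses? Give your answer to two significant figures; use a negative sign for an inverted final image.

-0.11

Applying the thin-lens equation to the first lens, 1/(-5) = 1/4.5 + 1/d_i1, which gives d_i1 = -2.368 cm.
Its lateral magnification is m_1 = -d_i1/d_o1 = -(-2.368)/4.5 = 0.5263.
The intermediate image is virtual, 2.368 cm to the left of lens 1, so d_o2 = L - d_i1 = 21 - (-2.368) = 23.368 cm.
Applying the thin-lens equation again with f_2 = 4 cm and d_o2 = 23.368 cm gives d_i2 = 4.826 cm.
m_2 = -(4.826)/(23.368) = -0.2065.
The system's lateral magnification is m_1 m_2 = (0.5263)(-0.2065) = -0.1087.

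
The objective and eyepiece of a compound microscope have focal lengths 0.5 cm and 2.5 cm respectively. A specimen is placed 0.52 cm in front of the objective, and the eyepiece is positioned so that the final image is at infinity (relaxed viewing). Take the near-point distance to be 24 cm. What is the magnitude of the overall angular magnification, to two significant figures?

Objective: 1/d_i = 1/f_obj - 1/d_o = 1/0.5 - 1/0.52 = 0.07692 cm^-1, so d_i = 13.000 cm.
m_obj = -d_i/d_o = -13.000/0.52 = -25.000.
Eyepiece angular magnification (image at infinity): M_eye = D/f_e = 24/2.5 = 9.600.
Overall M = m_obj x M_eye = (-25.000)(9.600) = -240.00.
|M| = 240.00.

240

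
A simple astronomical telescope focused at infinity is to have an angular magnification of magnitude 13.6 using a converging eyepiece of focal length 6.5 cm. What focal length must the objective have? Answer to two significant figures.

|M| = f_obj/|f_eye|, so f_obj = |M| x |f_eye| = 13.6 x 6.5 = 88.400 cm.

88 cm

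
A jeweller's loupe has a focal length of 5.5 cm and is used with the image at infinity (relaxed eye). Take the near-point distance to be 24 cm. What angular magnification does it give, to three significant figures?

M = D/f = 24/5.5 = 4.364.

4.36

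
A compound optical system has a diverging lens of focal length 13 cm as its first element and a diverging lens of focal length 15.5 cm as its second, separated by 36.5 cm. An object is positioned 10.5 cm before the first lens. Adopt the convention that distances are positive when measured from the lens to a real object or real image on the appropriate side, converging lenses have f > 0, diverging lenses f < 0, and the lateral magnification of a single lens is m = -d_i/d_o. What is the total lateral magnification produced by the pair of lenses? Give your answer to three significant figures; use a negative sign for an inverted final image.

Applying the thin-lens equation to the first lens, 1/(-13) = 1/10.5 + 1/d_i1, which gives d_i1 = -5.809 cm.
Its lateral magnification is m_1 = -d_i1/d_o1 = -(-5.809)/10.5 = 0.5532.
With d_i1 < 0 the first image is virtual and lies on the object side; the object distance for lens 2 is d_o2 = 36.5 - (-5.809) = 42.309 cm.
Applying the thin-lens equation again with f_2 = -15.5 cm and d_o2 = 42.309 cm gives d_i2 = -11.344 cm.
m_2 = -(-11.344)/(42.309) = 0.2681.
Total m = m_1 x m_2 = (0.5532)(0.2681) = 0.1483.

0.148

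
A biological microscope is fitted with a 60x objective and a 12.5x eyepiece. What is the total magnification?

The overall magnification of a compound microscope is the product of the objective and eyepiece magnifications:
M = M_obj x M_eye = 60 x 12.5 = 750.

750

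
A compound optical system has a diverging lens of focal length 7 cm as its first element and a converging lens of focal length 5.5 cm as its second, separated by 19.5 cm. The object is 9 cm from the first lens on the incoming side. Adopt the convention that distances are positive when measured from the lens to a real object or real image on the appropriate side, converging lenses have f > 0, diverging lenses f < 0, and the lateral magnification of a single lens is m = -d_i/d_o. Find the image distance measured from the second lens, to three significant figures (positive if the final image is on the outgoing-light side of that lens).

7.19 cm

Applying the thin-lens equation to the first lens, 1/(-7) = 1/9 + 1/d_i1, which gives d_i1 = -3.938 cm.
The intermediate image is virtual, 3.938 cm to the left of lens 1, so d_o2 = L - d_i1 = 19.5 - (-3.938) = 23.438 cm.
Applying the thin-lens equation again with f_2 = 5.5 cm and d_o2 = 23.438 cm gives d_i2 = 7.186 cm.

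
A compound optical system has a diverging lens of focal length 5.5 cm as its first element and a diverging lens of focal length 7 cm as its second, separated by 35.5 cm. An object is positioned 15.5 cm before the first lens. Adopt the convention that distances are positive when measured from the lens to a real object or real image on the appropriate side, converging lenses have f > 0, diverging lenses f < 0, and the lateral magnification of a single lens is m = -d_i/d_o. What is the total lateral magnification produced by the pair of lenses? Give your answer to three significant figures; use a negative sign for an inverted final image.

0.0394

Lens 1: 1/d_i1 = 1/f_1 - 1/d_o1 = 1/(-5.5) - 1/15.5 = -0.24633 cm^-1, so d_i1 = -4.060 cm.
m_1 = -(-4.060)/15.5 = 0.2619.
The intermediate image is virtual, 4.060 cm to the left of lens 1, so d_o2 = L - d_i1 = 35.5 - (-4.060) = 39.560 cm.
Lens 2: 1/d_i2 = 1/f_2 - 1/d_o2 = 1/(-7) - 1/(39.560) = -0.16814 cm^-1, so d_i2 = -5.948 cm.
m_2 = -(-5.948)/(39.560) = 0.1503.
Overall magnification: m = m_1 m_2 = 0.0394.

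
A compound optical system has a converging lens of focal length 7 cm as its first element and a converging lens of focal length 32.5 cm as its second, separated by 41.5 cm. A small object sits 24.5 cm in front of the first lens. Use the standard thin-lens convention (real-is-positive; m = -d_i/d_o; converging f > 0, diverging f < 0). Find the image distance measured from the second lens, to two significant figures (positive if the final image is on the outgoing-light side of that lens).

-1300 cm

First lens: d_i1 = 1/(1/7 - 1/24.5) = 9.800 cm.
That image sits 31.700 cm in front of the second lens, so d_o2 = 31.700 cm.
Second lens: d_i2 = 1/(1/32.5 - 1/(31.700)) = -1287.813 cm.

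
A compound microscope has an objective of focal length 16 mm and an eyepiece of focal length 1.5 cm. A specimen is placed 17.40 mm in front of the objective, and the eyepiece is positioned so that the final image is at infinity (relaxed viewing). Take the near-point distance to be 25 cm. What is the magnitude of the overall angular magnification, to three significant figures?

190

Convert to cm: f_obj = 16 mm = 1.6 cm; d_o = 17.40 mm = 1.74 cm.
Objective: 1/d_i = 1/f_obj - 1/d_o = 1/1.6 - 1/1.74 = 0.05029 cm^-1, so d_i = 19.886 cm.
m_obj = -d_i/d_o = -19.886/1.74 = -11.429.
Eyepiece angular magnification (image at infinity): M_eye = D/f_e = 25/1.5 = 16.667.
Overall M = m_obj x M_eye = (-11.429)(16.667) = -190.48.
|M| = 190.48.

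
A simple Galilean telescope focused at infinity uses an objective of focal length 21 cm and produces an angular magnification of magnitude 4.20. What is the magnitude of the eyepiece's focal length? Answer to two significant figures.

5.0 cm

|M| = f_obj/|f_eye|, so |f_eye| = f_obj/|M| = 21/4.2 = 5.000 cm.
(The eyepiece is diverging, so its signed focal length is -5.000 cm.)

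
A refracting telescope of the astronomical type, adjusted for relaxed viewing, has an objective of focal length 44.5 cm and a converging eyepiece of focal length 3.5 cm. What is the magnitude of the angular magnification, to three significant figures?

|M| = f_obj/|f_eye| = 44.5/3.5 = 12.714.

12.7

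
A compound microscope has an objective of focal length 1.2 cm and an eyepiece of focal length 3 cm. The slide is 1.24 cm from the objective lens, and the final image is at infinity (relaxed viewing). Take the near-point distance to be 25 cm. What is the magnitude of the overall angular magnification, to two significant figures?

250

Objective: 1/d_i = 1/f_obj - 1/d_o = 1/1.2 - 1/1.24 = 0.02688 cm^-1, so d_i = 37.200 cm.
m_obj = -d_i/d_o = -37.200/1.24 = -30.000.
Eyepiece angular magnification (image at infinity): M_eye = D/f_e = 25/3 = 8.333.
Overall M = m_obj x M_eye = (-30.000)(8.333) = -250.00.
|M| = 250.00.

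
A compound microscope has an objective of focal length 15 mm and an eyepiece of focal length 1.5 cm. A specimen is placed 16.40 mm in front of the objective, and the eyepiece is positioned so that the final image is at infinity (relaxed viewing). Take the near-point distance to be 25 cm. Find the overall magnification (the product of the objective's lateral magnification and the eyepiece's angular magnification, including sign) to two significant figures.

Convert to cm: f_obj = 15 mm = 1.5 cm; d_o = 16.40 mm = 1.64 cm.
Objective: 1/d_i = 1/f_obj - 1/d_o = 1/1.5 - 1/1.64 = 0.05691 cm^-1, so d_i = 17.571 cm.
m_obj = -d_i/d_o = -17.571/1.64 = -10.714.
Eyepiece angular magnification (image at infinity): M_eye = D/f_e = 25/1.5 = 16.667.
Overall M = m_obj x M_eye = (-10.714)(16.667) = -178.57.

-180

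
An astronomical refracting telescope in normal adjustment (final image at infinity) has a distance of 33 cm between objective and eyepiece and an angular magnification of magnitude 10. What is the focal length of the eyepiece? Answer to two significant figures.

In normal adjustment the tube length equals f_obj + f_eye and |M| = f_obj/f_eye.
So f_obj = 10 f_eye and 10 f_eye + f_eye = 33 cm, giving f_eye = 33/11 = 3.000 cm and f_obj = 30.000 cm.

3.0 cm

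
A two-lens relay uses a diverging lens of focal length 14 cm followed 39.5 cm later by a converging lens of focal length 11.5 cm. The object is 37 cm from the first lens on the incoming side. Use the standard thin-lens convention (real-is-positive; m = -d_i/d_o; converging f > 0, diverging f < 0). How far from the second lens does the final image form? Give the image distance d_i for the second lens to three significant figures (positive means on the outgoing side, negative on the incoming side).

First lens: d_i1 = 1/(1/(-14) - 1/37) = -10.157 cm.
With d_i1 < 0 the first image is virtual and lies on the object side; the object distance for lens 2 is d_o2 = 39.5 - (-10.157) = 49.657 cm.
Second lens: d_i2 = 1/(1/11.5 - 1/(49.657)) = 14.966 cm.

15.0 cm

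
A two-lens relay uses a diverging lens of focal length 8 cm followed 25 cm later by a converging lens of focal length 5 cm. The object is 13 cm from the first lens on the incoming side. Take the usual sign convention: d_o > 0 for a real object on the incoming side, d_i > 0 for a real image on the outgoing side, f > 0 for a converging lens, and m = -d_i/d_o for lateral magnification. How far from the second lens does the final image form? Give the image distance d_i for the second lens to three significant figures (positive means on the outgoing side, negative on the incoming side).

First lens: d_i1 = 1/(1/(-8) - 1/13) = -4.952 cm.
With d_i1 < 0 the first image is virtual and lies on the object side; the object distance for lens 2 is d_o2 = 25 - (-4.952) = 29.952 cm.
Second lens: d_i2 = 1/(1/5 - 1/(29.952)) = 6.002 cm.

6.00 cm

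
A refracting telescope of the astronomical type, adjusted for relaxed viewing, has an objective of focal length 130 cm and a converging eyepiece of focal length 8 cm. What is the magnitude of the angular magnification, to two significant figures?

|M| = f_obj/|f_eye| = 130/8 = 16.250.

16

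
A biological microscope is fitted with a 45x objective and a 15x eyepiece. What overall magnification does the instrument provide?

675

The overall magnification of a compound microscope is the product of the objective and eyepiece magnifications:
M = M_obj x M_eye = 45 x 15 = 675.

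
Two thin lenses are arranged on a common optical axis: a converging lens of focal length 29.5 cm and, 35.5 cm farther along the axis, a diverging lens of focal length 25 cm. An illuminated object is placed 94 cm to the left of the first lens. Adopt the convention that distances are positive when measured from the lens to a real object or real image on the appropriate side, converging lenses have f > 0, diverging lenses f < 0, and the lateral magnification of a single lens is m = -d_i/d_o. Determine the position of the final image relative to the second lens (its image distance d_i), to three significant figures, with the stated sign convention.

10.7 cm

Applying the thin-lens equation to the first lens, 1/29.5 = 1/94 + 1/d_i1, which gives d_i1 = 42.992 cm.
Since 42.992 cm > 35.5 cm, the first image lies past the second lens and serves as a virtual object: d_o2 = L - d_i1 = -7.492 cm.
Applying the thin-lens equation again with f_2 = -25 cm and d_o2 = -7.492 cm gives d_i2 = 10.698 cm.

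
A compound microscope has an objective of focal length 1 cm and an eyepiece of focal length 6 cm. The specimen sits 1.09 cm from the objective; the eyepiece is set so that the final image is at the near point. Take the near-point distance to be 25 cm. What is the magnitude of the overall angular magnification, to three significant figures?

Objective: 1/d_i = 1/f_obj - 1/d_o = 1/1 - 1/1.09 = 0.08257 cm^-1, so d_i = 12.111 cm.
m_obj = -d_i/d_o = -12.111/1.09 = -11.111.
Eyepiece angular magnification (image at near point): M_eye = 1 + D/f_e = 1 + 25/6 = 5.167.
Overall M = m_obj x M_eye = (-11.111)(5.167) = -57.41.
|M| = 57.41.

57.4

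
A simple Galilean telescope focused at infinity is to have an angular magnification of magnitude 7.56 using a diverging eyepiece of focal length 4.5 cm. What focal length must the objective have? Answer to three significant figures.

|M| = f_obj/|f_eye|, so f_obj = |M| x |f_eye| = 7.56 x 4.5 = 34.020 cm.

34.0 cm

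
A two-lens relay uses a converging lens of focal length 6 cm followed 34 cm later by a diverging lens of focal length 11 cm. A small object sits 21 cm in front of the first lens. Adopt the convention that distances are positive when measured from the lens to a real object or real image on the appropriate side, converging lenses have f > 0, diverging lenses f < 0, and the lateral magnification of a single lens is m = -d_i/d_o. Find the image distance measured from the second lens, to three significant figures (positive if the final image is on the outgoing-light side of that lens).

Lens 1: 1/d_i1 = 1/f_1 - 1/d_o1 = 1/6 - 1/21 = 0.11905 cm^-1, so d_i1 = 8.400 cm.
The intermediate image is 8.400 cm to the right of lens 1, so d_o2 = L - d_i1 = 34 - 8.400 = 25.600 cm.
Lens 2: 1/d_i2 = 1/f_2 - 1/d_o2 = 1/(-11) - 1/(25.600) = -0.12997 cm^-1, so d_i2 = -7.694 cm.

-7.69 cm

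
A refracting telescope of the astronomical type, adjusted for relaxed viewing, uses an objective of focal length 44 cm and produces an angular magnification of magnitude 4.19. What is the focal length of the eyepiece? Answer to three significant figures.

10.5 cm

|M| = f_obj/f_eye, so f_eye = f_obj/|M| = 44/4.19 = 10.501 cm.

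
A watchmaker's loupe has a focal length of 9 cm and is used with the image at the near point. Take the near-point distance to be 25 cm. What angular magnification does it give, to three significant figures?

3.78

M = 1 + D/f = 1 + 25/9 = 3.778.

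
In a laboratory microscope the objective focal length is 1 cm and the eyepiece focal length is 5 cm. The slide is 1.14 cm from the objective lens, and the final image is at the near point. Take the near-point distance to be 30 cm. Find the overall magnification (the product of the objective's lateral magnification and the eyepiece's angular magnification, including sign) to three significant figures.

Objective: 1/d_i = 1/f_obj - 1/d_o = 1/1 - 1/1.14 = 0.12281 cm^-1, so d_i = 8.143 cm.
m_obj = -d_i/d_o = -8.143/1.14 = -7.143.
Eyepiece angular magnification (image at near point): M_eye = 1 + D/f_e = 1 + 30/5 = 7.000.
Overall M = m_obj x M_eye = (-7.143)(7.000) = -50.00.

-50.0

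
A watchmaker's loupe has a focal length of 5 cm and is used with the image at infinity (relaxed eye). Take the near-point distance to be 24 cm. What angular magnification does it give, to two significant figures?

M = D/f = 24/5 = 4.800.

4.8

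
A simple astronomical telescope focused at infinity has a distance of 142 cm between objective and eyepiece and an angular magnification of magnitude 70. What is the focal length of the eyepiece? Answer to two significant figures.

2.0 cm

In normal adjustment the tube length equals f_obj + f_eye and |M| = f_obj/f_eye.
So f_obj = 70 f_eye and 70 f_eye + f_eye = 142 cm, giving f_eye = 142/71 = 2.000 cm and f_obj = 140.000 cm.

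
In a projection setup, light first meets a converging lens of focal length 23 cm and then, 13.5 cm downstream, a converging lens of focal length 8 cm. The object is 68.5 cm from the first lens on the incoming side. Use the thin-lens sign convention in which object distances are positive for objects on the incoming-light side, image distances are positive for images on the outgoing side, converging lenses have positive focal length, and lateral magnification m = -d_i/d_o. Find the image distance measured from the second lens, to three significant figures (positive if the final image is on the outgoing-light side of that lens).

Applying the thin-lens equation to the first lens, 1/23 = 1/68.5 + 1/d_i1, which gives d_i1 = 34.626 cm.
Since 34.626 cm > 13.5 cm, the first image lies past the second lens and serves as a virtual object: d_o2 = L - d_i1 = -21.126 cm.
Applying the thin-lens equation again with f_2 = 8 cm and d_o2 = -21.126 cm gives d_i2 = 5.803 cm.

5.80 cm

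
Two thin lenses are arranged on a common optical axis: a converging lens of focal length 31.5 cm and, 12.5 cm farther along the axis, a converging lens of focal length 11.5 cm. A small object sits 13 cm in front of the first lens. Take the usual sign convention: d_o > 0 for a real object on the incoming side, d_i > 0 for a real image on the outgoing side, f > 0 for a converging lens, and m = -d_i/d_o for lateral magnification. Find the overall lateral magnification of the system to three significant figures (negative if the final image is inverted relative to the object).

First lens: d_i1 = 1/(1/31.5 - 1/13) = -22.135 cm.
m_1 = -(-22.135)/13 = 1.7027.
The intermediate image is virtual, 22.135 cm to the left of lens 1, so d_o2 = L - d_i1 = 12.5 - (-22.135) = 34.635 cm.
Second lens: d_i2 = 1/(1/11.5 - 1/(34.635)) = 17.216 cm.
m_2 = -(17.216)/(34.635) = -0.4971.
The system's lateral magnification is m_1 m_2 = (1.7027)(-0.4971) = -0.8464.

-0.846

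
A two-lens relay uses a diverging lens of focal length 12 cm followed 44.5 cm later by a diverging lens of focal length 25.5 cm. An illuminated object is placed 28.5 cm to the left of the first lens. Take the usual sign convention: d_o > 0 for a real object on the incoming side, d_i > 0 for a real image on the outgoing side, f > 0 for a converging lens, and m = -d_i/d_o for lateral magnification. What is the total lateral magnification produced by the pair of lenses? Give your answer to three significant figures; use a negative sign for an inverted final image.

Lens 1: 1/d_i1 = 1/f_1 - 1/d_o1 = 1/(-12) - 1/28.5 = -0.11842 cm^-1, so d_i1 = -8.444 cm.
m_1 = -(-8.444)/28.5 = 0.2963.
The intermediate image is virtual, 8.444 cm to the left of lens 1, so d_o2 = L - d_i1 = 44.5 - (-8.444) = 52.944 cm.
Lens 2: 1/d_i2 = 1/f_2 - 1/d_o2 = 1/(-25.5) - 1/(52.944) = -0.05810 cm^-1, so d_i2 = -17.211 cm.
m_2 = -(-17.211)/(52.944) = 0.3251.
Total m = m_1 x m_2 = (0.2963)(0.3251) = 0.0963.

0.0963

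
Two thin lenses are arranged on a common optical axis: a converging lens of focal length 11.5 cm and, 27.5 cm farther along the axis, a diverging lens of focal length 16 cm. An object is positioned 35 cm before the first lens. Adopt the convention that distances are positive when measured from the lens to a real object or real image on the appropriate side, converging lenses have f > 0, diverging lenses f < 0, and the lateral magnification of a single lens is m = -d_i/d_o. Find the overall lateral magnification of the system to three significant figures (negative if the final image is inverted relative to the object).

-0.297

Applying the thin-lens equation to the first lens, 1/11.5 = 1/35 + 1/d_i1, which gives d_i1 = 17.128 cm.
Its lateral magnification is m_1 = -d_i1/d_o1 = -(17.128)/35 = -0.4894.
That image sits 10.372 cm in front of the second lens, so d_o2 = 10.372 cm.
Applying the thin-lens equation again with f_2 = -16 cm and d_o2 = 10.372 cm gives d_i2 = -6.293 cm.
m_2 = -(-6.293)/(10.372) = 0.6067.
The system's lateral magnification is m_1 m_2 = (-0.4894)(0.6067) = -0.2969.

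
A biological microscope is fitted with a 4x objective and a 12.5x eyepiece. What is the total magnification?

50

The overall magnification of a compound microscope is the product of the objective and eyepiece magnifications:
M = M_obj x M_eye = 4 x 12.5 = 50.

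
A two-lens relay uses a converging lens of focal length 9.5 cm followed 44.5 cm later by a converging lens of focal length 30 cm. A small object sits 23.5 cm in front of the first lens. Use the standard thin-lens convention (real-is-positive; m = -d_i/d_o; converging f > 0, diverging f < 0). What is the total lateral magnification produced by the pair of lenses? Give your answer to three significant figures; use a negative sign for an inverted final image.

-14.1

Applying the thin-lens equation to the first lens, 1/9.5 = 1/23.5 + 1/d_i1, which gives d_i1 = 15.946 cm.
Its lateral magnification is m_1 = -d_i1/d_o1 = -(15.946)/23.5 = -0.6786.
The intermediate image is 15.946 cm to the right of lens 1, so d_o2 = L - d_i1 = 44.5 - 15.946 = 28.554 cm.
Applying the thin-lens equation again with f_2 = 30 cm and d_o2 = 28.554 cm gives d_i2 = -592.222 cm.
m_2 = -(-592.222)/(28.554) = 20.7407.
Total m = m_1 x m_2 = (-0.6786)(20.7407) = -14.0741.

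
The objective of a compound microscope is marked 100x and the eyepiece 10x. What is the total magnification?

1000

The overall magnification of a compound microscope is the product of the objective and eyepiece magnifications:
M = M_obj x M_eye = 100 x 10 = 1000.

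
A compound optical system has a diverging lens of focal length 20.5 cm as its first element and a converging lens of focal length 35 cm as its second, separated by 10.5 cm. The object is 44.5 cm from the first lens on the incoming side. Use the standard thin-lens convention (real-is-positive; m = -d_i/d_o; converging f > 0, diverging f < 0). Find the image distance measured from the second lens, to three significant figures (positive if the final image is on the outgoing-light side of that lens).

-82.1 cm

First lens: d_i1 = 1/(1/(-20.5) - 1/44.5) = -14.035 cm.
With d_i1 < 0 the first image is virtual and lies on the object side; the object distance for lens 2 is d_o2 = 10.5 - (-14.035) = 24.535 cm.
Second lens: d_i2 = 1/(1/35 - 1/(24.535)) = -82.053 cm.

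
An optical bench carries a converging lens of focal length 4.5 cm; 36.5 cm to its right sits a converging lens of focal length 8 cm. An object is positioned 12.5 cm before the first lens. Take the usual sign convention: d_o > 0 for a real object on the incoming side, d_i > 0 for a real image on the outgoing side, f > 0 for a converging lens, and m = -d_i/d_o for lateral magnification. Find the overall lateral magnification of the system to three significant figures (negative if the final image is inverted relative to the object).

Applying the thin-lens equation to the first lens, 1/4.5 = 1/12.5 + 1/d_i1, which gives d_i1 = 7.031 cm.
Its lateral magnification is m_1 = -d_i1/d_o1 = -(7.031)/12.5 = -0.5625.
The intermediate image is 7.031 cm to the right of lens 1, so d_o2 = L - d_i1 = 36.5 - 7.031 = 29.469 cm.
Applying the thin-lens equation again with f_2 = 8 cm and d_o2 = 29.469 cm gives d_i2 = 10.981 cm.
m_2 = -(10.981)/(29.469) = -0.3726.
Overall magnification: m = m_1 m_2 = 0.2096.

0.210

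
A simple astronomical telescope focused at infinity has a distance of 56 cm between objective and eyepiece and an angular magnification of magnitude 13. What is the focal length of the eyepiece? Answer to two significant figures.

4.0 cm

In normal adjustment the tube length equals f_obj + f_eye and |M| = f_obj/f_eye.
So f_obj = 13 f_eye and 13 f_eye + f_eye = 56 cm, giving f_eye = 56/14 = 4.000 cm and f_obj = 52.000 cm.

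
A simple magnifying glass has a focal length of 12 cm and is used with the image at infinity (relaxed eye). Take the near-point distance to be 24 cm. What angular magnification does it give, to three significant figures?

M = D/f = 24/12 = 2.000.

2.00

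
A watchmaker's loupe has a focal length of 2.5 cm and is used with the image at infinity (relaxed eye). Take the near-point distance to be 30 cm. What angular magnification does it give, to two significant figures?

M = D/f = 30/2.5 = 12.000.

12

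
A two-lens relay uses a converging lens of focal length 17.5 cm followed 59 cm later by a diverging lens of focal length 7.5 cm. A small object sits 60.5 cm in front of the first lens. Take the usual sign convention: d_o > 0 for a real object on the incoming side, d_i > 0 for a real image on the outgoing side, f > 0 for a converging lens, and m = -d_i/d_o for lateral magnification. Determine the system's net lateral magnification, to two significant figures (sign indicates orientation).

-0.073

Lens 1: 1/d_i1 = 1/f_1 - 1/d_o1 = 1/17.5 - 1/60.5 = 0.04061 cm^-1, so d_i1 = 24.622 cm.
m_1 = -(24.622)/60.5 = -0.4070.
That image sits 34.378 cm in front of the second lens, so d_o2 = 34.378 cm.
Lens 2: 1/d_i2 = 1/f_2 - 1/d_o2 = 1/(-7.5) - 1/(34.378) = -0.16242 cm^-1, so d_i2 = -6.157 cm.
m_2 = -(-6.157)/(34.378) = 0.1791.
The system's lateral magnification is m_1 m_2 = (-0.4070)(0.1791) = -0.0729.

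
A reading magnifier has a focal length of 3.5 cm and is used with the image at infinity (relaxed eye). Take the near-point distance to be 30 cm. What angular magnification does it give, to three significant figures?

M = D/f = 30/3.5 = 8.571.

8.57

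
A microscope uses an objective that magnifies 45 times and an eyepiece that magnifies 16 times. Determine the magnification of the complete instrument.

The overall magnification of a compound microscope is the product of the objective and eyepiece magnifications:
M = M_obj x M_eye = 45 x 16 = 720.

720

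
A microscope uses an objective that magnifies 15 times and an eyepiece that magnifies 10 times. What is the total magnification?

150

The overall magnification of a compound microscope is the product of the objective and eyepiece magnifications:
M = M_obj x M_eye = 15 x 10 = 150.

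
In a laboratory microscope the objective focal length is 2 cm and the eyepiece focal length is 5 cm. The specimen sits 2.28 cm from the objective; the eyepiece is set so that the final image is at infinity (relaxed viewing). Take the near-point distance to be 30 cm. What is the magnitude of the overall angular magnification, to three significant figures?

42.9

Objective: 1/d_i = 1/f_obj - 1/d_o = 1/2 - 1/2.28 = 0.06140 cm^-1, so d_i = 16.286 cm.
m_obj = -d_i/d_o = -16.286/2.28 = -7.143.
Eyepiece angular magnification (image at infinity): M_eye = D/f_e = 30/5 = 6.000.
Overall M = m_obj x M_eye = (-7.143)(6.000) = -42.86.
|M| = 42.86.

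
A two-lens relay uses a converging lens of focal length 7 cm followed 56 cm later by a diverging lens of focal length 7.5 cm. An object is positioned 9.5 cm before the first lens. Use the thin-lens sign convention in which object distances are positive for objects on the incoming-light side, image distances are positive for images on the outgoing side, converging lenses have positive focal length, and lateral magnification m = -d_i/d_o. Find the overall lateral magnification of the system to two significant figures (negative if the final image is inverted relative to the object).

-0.57

First lens: d_i1 = 1/(1/7 - 1/9.5) = 26.600 cm.
m_1 = -(26.600)/9.5 = -2.8000.
That image sits 29.400 cm in front of the second lens, so d_o2 = 29.400 cm.
Second lens: d_i2 = 1/(1/(-7.5) - 1/(29.400)) = -5.976 cm.
m_2 = -(-5.976)/(29.400) = 0.2033.
Total m = m_1 x m_2 = (-2.8000)(0.2033) = -0.5691.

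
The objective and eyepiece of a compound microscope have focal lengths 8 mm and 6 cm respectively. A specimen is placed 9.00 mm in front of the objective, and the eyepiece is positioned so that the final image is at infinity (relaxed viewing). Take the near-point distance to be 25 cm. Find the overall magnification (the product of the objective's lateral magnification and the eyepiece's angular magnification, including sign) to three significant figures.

Convert to cm: f_obj = 8 mm = 0.8 cm; d_o = 9.00 mm = 0.90 cm.
Objective: 1/d_i = 1/f_obj - 1/d_o = 1/0.8 - 1/0.90 = 0.13889 cm^-1, so d_i = 7.200 cm.
m_obj = -d_i/d_o = -7.200/0.90 = -8.000.
Eyepiece angular magnification (image at infinity): M_eye = D/f_e = 25/6 = 4.167.
Overall M = m_obj x M_eye = (-8.000)(4.167) = -33.33.

-33.3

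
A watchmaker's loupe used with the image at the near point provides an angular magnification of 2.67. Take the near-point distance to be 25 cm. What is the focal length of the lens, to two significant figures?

For the image at the near point, M = 1 + D/f.
f = D/(M - 1) = 25/(2.67 - 1) = 14.970 cm.

15 cm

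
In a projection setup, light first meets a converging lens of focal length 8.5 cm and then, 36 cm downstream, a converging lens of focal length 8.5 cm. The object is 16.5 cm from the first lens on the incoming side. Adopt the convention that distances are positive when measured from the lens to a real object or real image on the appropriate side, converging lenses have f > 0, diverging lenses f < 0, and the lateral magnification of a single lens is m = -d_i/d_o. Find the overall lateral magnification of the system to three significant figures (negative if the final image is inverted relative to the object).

0.906

Lens 1: 1/d_i1 = 1/f_1 - 1/d_o1 = 1/8.5 - 1/16.5 = 0.05704 cm^-1, so d_i1 = 17.531 cm.
m_1 = -(17.531)/16.5 = -1.0625.
That image sits 18.469 cm in front of the second lens, so d_o2 = 18.469 cm.
Lens 2: 1/d_i2 = 1/f_2 - 1/d_o2 = 1/8.5 - 1/(18.469) = 0.06350 cm^-1, so d_i2 = 15.748 cm.
m_2 = -(15.748)/(18.469) = -0.8527.
The system's lateral magnification is m_1 m_2 = (-1.0625)(-0.8527) = 0.9060.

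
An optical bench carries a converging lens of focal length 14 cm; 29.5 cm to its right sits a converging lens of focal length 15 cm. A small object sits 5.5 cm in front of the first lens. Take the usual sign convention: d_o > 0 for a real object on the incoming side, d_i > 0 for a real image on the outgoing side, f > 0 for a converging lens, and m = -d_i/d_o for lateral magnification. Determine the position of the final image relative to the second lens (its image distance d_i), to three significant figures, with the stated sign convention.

24.6 cm

First lens: d_i1 = 1/(1/14 - 1/5.5) = -9.059 cm.
The intermediate image is virtual, 9.059 cm to the left of lens 1, so d_o2 = L - d_i1 = 29.5 - (-9.059) = 38.559 cm.
Second lens: d_i2 = 1/(1/15 - 1/(38.559)) = 24.551 cm.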